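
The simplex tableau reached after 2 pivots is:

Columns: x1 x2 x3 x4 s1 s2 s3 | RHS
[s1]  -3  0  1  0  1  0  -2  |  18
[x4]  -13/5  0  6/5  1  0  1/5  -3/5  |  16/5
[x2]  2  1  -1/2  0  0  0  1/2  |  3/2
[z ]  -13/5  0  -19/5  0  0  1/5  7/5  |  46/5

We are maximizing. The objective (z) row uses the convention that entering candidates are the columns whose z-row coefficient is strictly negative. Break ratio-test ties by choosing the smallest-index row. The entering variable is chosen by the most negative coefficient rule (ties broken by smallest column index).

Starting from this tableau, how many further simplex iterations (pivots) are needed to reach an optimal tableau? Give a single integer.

2

pivot: x3 in, x4 out → z = 58/3
pivot: x1 in, x2 out → z = 581/11
No improving column remains; optimal.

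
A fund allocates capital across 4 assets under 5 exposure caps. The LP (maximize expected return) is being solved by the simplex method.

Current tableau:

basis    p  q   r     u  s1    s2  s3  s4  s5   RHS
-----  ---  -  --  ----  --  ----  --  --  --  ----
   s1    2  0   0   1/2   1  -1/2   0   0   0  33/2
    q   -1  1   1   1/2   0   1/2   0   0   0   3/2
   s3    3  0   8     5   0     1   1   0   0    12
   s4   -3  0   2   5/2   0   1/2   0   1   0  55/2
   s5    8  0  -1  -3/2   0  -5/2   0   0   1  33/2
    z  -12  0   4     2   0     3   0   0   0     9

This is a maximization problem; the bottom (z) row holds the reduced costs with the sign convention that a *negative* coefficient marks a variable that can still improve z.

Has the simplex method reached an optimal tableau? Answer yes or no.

Column p has objective-row coefficient -12, which is negative; an improving pivot exists, so not yet optimal.

no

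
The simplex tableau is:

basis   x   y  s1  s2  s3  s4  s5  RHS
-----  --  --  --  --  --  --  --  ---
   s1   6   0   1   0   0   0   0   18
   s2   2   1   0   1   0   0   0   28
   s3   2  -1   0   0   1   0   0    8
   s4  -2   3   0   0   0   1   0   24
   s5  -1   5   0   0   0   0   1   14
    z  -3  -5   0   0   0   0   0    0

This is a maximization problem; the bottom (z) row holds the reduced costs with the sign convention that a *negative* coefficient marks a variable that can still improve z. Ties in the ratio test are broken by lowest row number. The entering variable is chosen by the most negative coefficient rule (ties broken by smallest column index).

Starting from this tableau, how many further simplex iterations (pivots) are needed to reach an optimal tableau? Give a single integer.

2

pivot: y in, s5 out → z = 14
pivot: x in, s1 out → z = 26
No improving column remains; optimal.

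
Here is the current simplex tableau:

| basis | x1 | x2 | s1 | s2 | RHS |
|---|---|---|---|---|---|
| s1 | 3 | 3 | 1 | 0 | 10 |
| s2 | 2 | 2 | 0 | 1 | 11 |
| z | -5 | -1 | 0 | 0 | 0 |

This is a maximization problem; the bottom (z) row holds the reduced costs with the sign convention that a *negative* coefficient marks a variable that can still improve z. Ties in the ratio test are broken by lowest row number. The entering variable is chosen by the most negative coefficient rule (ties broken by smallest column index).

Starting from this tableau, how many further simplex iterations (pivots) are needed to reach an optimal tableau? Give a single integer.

1

pivot: x1 in, s1 out → z = 50/3
No improving column remains; optimal.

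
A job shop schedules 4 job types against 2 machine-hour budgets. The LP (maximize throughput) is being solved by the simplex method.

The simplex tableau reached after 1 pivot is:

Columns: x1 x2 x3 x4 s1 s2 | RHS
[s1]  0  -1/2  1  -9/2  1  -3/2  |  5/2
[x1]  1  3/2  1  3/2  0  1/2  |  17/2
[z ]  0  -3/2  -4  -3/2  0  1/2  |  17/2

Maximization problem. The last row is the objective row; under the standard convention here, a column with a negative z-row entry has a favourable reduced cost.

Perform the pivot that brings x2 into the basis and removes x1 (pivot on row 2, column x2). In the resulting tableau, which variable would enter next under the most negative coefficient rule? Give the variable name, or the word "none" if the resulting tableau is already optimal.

x3

Pivot element 3/2. New z-row = old z-row − (-3/2)·(row 2/(3/2)).
Updated z-row coefficients: x1: 1, x2: 0, x3: -3, x4: 0, s1: 0, s2: 1.
The most negative is -3 in column x3, so x3 would enter next.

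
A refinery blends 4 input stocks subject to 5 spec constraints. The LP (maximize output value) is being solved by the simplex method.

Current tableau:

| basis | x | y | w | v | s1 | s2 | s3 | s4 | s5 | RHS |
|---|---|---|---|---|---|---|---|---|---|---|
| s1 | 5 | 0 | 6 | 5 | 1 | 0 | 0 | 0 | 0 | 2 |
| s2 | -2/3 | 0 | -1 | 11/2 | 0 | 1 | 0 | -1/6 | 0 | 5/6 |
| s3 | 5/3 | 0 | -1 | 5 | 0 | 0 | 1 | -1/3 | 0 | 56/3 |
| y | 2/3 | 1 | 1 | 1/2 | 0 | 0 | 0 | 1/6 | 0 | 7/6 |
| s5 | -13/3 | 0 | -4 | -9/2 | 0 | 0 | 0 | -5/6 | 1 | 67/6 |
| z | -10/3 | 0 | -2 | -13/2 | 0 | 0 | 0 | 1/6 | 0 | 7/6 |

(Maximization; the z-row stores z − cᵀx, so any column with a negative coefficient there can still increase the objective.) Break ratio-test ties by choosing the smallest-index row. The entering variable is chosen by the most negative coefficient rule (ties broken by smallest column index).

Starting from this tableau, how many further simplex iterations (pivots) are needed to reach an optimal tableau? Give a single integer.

pivot: v in, s2 out → z = 71/33
pivot: x in, s1 out → z = 567/185
No improving column remains; optimal.

2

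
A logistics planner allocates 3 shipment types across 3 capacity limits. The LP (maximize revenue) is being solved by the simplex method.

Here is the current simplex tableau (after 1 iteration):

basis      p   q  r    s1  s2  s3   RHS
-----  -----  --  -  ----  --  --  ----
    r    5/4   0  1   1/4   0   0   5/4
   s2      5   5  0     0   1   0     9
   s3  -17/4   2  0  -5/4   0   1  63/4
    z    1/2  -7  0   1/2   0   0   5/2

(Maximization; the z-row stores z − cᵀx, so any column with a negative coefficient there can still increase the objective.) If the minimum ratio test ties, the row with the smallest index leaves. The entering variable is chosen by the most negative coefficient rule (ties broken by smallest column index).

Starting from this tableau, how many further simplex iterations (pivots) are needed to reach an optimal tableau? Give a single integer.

pivot: q in, s2 out → z = 151/10
No improving column remains; optimal.

1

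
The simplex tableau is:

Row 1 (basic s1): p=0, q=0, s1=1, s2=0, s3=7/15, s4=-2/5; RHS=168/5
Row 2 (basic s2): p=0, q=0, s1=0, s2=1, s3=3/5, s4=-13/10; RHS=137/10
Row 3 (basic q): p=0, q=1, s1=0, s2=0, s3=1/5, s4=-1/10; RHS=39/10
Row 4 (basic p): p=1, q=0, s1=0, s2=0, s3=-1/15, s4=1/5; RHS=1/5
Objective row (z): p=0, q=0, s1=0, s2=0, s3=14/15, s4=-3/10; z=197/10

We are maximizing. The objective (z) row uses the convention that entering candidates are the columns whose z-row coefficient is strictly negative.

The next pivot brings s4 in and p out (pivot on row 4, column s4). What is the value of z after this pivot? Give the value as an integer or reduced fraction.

20

Minimum ratio for s4: (1/5)/(1/5) = 1.
z changes by −(z-row coeff of s4)·ratio = −(-3/10)·1 = 3/10.
New z = 197/10 + (3/10) = 20.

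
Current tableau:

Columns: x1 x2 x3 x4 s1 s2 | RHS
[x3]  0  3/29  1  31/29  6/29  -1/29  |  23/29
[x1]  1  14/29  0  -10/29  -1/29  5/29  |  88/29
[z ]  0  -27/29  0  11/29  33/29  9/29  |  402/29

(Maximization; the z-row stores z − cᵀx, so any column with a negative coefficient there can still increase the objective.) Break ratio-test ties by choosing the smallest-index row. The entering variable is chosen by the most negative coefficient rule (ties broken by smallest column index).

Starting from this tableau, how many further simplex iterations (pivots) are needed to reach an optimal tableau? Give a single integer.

2

pivot: x2 in, x1 out → z = 138/7
pivot: x4 in, x3 out → z = 79/4
No improving column remains; optimal.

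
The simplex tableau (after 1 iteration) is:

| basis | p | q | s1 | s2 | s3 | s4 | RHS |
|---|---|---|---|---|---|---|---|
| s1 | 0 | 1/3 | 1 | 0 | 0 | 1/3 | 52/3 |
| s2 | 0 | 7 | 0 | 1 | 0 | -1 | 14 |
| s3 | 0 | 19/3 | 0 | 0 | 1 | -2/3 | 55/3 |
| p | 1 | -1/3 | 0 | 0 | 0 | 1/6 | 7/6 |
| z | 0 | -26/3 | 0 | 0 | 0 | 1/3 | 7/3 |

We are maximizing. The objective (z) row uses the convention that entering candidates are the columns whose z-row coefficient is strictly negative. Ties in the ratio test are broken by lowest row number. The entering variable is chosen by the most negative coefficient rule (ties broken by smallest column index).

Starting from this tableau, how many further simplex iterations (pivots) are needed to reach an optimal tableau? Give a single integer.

pivot: q in, s2 out → z = 59/3
pivot: s4 in, p out → z = 168/5
No improving column remains; optimal.

2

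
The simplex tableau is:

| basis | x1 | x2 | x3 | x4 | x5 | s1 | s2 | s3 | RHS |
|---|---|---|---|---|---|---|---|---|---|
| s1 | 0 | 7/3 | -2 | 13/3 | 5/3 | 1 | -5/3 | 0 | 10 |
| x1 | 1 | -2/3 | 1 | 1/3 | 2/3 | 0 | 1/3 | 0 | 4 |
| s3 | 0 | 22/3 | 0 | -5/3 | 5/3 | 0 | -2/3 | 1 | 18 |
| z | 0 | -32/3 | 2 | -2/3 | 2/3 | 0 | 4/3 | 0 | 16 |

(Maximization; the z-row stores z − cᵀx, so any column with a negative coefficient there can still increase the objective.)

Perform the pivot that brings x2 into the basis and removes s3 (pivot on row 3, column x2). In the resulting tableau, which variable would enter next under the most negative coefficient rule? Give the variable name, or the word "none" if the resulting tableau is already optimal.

x4

Pivot element 22/3. New z-row = old z-row − (-32/3)·(row 3/(22/3)).
Updated z-row coefficients: x1: 0, x2: 0, x3: 2, x4: -34/11, x5: 34/11, s1: 0, s2: 4/11, s3: 16/11.
The most negative is -34/11 in column x4, so x4 would enter next.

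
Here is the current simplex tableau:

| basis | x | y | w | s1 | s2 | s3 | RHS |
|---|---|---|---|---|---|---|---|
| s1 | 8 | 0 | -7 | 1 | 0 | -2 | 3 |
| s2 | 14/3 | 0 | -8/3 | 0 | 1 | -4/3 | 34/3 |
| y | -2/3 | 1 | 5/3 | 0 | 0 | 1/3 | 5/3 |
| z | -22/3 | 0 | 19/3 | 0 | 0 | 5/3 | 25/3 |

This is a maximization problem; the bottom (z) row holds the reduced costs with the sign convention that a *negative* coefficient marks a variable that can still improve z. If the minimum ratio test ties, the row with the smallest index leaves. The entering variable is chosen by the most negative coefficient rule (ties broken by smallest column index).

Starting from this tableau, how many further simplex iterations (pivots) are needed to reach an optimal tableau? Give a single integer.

2

pivot: x in, s1 out → z = 133/12
pivot: s3 in, y out → z = 13
No improving column remains; optimal.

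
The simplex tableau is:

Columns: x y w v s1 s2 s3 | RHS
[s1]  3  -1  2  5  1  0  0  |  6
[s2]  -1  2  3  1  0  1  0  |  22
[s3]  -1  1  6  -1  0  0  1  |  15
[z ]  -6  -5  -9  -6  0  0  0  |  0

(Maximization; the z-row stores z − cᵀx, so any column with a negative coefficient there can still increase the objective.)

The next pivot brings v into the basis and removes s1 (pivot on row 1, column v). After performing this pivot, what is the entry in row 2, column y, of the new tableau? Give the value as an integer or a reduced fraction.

11/5

Pivot element is row 1, column v: 5.
Normalize row 1: new (row 1, y) = (-1)/5 = -1/5.
row 2 ← row 2 − 1·(new row 1): 2 − 1·(-1/5) = 11/5.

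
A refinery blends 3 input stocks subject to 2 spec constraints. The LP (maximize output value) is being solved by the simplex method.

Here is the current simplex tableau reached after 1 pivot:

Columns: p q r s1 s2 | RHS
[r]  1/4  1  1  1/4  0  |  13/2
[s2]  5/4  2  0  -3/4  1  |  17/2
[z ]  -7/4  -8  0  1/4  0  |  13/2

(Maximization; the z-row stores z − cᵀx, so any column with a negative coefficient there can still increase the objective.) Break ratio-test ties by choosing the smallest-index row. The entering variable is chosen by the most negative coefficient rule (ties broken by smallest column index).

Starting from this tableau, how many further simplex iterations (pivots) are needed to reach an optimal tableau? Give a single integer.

2

pivot: q in, s2 out → z = 81/2
pivot: s1 in, r out → z = 252/5
No improving column remains; optimal.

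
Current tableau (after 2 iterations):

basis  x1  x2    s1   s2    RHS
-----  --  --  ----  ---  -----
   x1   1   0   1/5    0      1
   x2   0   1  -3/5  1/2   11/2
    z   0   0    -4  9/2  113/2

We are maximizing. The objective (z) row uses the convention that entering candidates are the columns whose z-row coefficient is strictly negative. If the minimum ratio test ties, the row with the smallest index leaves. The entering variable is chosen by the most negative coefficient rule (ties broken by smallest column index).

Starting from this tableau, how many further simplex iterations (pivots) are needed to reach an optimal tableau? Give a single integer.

1

pivot: s1 in, x1 out → z = 153/2
No improving column remains; optimal.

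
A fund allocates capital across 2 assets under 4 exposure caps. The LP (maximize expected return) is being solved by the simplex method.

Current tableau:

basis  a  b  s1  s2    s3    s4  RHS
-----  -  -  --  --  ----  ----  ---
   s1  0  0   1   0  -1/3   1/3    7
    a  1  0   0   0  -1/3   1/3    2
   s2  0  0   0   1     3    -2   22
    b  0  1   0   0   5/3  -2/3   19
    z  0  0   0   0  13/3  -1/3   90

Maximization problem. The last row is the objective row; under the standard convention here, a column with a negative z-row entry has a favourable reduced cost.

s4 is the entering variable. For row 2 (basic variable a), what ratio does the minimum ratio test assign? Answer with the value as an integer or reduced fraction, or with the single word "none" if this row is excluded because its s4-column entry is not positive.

6

Ratio = RHS / (s4 entry) = 2 / (1/3) = 6.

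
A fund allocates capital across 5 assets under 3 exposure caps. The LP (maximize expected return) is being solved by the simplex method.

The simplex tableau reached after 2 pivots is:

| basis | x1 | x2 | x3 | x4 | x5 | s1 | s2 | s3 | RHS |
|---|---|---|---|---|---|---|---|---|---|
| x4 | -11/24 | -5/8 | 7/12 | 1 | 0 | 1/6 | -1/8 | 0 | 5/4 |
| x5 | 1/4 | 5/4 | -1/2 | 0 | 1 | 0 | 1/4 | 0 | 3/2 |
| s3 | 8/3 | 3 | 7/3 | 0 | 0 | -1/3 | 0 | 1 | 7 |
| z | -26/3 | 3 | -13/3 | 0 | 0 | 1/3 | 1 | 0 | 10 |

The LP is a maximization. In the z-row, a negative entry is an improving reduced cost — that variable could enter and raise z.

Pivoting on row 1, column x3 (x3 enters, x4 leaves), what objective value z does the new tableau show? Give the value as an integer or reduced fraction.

135/7

Minimum ratio for x3: (5/4)/(7/12) = 15/7.
z changes by −(z-row coeff of x3)·ratio = −(-13/3)·(15/7) = 65/7.
New z = 10 + (65/7) = 135/7.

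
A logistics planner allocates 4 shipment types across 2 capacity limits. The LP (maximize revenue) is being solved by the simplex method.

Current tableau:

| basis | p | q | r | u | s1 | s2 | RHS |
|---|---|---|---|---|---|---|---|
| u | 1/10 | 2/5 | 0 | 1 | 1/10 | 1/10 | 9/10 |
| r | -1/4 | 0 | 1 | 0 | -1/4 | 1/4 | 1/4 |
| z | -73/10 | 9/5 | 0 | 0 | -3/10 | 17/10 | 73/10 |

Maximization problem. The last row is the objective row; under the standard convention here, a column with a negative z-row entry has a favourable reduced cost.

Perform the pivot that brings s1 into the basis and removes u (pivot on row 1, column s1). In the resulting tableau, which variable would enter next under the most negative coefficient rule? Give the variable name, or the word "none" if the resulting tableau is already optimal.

Pivot element 1/10. New z-row = old z-row − (-3/10)·(row 1/(1/10)).
Updated z-row coefficients: p: -7, q: 3, r: 0, u: 3, s1: 0, s2: 2.
The most negative is -7 in column p, so p would enter next.

p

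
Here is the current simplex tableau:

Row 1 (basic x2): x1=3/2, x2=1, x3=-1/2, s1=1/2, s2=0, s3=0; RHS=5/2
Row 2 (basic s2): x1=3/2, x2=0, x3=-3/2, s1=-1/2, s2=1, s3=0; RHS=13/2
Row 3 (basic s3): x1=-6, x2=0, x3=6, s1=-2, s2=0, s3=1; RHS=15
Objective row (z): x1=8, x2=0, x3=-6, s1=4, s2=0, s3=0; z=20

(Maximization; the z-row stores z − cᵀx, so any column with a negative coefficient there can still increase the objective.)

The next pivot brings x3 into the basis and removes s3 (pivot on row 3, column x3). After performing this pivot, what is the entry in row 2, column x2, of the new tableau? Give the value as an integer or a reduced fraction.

Pivot element is row 3, column x3: 6.
Normalize row 3: new (row 3, x2) = 0/6 = 0.
row 2 ← row 2 − (-3/2)·(new row 3): 0 − (-3/2)·0 = 0.

0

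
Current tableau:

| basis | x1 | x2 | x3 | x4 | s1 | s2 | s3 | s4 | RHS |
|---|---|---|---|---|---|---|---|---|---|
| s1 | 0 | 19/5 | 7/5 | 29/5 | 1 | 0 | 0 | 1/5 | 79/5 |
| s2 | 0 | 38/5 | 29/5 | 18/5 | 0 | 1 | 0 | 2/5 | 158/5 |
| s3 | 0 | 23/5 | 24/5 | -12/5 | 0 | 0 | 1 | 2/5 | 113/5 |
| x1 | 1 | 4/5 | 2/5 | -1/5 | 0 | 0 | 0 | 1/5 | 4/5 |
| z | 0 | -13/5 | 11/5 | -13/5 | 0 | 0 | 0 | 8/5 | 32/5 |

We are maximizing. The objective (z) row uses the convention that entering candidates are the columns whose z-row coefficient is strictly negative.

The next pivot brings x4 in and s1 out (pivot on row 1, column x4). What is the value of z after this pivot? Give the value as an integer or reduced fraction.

391/29

Minimum ratio for x4: (79/5)/(29/5) = 79/29.
z changes by −(z-row coeff of x4)·ratio = −(-13/5)·(79/29) = 1027/145.
New z = 32/5 + (1027/145) = 391/29.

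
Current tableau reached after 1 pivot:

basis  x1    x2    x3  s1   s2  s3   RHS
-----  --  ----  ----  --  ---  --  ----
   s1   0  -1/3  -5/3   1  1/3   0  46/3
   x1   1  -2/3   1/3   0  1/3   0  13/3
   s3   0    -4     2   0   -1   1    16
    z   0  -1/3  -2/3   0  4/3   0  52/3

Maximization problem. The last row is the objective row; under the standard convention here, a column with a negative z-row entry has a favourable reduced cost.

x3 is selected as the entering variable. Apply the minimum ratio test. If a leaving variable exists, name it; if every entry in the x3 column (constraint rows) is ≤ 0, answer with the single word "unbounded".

s3

Ratios: row 1 (s1): entry -5/3 ≤ 0, skip; row 2 (x1): (13/3)/(1/3) = 13; row 3 (s3): 16/2 = 8.
Minimum ratio is in the s3 row, so s3 leaves.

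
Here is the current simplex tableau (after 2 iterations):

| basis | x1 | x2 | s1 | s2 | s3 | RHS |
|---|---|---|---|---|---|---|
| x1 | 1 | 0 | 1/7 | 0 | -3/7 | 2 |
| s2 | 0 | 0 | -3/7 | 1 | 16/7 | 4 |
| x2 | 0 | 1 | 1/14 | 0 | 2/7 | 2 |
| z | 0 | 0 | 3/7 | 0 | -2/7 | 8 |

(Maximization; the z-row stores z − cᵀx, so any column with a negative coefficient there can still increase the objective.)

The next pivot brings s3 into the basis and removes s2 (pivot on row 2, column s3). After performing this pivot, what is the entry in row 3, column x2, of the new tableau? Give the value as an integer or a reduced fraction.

Pivot element is row 2, column s3: 16/7.
Normalize row 2: new (row 2, x2) = 0/(16/7) = 0.
row 3 ← row 3 − (2/7)·(new row 2): 1 − (2/7)·0 = 1.

1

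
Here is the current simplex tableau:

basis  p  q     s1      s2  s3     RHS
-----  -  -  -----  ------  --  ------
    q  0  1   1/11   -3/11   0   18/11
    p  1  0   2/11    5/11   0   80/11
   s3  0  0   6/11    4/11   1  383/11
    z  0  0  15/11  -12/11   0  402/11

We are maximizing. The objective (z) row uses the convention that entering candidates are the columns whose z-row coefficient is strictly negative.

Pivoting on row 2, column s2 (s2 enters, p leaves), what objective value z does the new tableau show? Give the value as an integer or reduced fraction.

54

Minimum ratio for s2: (80/11)/(5/11) = 16.
z changes by −(z-row coeff of s2)·ratio = −(-12/11)·16 = 192/11.
New z = 402/11 + (192/11) = 54.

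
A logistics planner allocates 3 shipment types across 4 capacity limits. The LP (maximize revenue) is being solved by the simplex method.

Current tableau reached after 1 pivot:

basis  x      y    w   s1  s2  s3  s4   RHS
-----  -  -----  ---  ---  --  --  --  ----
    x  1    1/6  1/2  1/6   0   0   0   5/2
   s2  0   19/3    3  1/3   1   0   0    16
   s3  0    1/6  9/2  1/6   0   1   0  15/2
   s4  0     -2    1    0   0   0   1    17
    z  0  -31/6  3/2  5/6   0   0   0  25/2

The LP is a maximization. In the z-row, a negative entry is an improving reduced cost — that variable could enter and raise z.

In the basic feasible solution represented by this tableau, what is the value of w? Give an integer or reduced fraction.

w is nonbasic (not in the basis column), so its value in the current BFS is 0.

0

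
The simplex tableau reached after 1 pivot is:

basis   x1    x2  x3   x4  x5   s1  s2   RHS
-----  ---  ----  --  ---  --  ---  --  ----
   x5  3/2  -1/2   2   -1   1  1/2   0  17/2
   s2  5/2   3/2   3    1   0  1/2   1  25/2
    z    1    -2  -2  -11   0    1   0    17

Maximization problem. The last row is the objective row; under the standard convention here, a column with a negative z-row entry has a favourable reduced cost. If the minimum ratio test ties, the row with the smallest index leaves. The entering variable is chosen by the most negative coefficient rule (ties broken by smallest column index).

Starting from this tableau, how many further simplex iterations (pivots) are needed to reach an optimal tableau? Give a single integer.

1

pivot: x4 in, s2 out → z = 309/2
No improving column remains; optimal.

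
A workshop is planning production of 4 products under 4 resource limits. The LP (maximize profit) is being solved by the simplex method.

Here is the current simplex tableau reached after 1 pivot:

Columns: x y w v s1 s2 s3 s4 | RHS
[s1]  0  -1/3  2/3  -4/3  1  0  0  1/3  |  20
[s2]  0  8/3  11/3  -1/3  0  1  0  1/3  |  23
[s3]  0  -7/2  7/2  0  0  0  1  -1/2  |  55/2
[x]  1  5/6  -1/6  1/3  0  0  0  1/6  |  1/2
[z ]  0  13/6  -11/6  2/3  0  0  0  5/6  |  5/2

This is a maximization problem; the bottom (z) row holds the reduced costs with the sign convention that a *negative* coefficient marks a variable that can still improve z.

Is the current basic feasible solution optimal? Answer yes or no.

no

Column w has objective-row coefficient -11/6, which is negative; an improving pivot exists, so not yet optimal.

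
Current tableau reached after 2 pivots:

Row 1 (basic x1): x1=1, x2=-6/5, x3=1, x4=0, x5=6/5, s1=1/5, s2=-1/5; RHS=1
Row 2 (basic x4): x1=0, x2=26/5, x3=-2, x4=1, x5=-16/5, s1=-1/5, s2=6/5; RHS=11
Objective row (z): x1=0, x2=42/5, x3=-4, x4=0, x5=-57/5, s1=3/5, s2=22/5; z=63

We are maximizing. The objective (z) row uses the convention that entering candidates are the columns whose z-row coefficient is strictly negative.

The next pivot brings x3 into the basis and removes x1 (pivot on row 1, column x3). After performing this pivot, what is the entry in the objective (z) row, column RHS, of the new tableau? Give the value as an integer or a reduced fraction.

67

Pivot element is row 1, column x3: 1.
Normalize row 1: new (row 1, RHS) = 1/1 = 1.
z-row ← z-row − (-4)·(new row 1): 63 − (-4)·1 = 67.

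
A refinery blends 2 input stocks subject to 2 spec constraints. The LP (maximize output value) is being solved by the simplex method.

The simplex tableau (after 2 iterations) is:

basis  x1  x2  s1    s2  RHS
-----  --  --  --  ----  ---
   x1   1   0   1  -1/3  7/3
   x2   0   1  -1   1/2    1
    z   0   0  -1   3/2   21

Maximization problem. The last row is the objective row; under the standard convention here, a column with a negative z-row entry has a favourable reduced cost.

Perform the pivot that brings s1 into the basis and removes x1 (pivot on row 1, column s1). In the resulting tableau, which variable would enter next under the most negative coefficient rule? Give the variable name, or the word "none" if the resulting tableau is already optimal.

Pivot element 1. New z-row = old z-row − (-1)·(row 1/1).
Updated z-row coefficients: x1: 1, x2: 0, s1: 0, s2: 7/6.
No coefficient is strictly negative; the tableau after this pivot is optimal.

none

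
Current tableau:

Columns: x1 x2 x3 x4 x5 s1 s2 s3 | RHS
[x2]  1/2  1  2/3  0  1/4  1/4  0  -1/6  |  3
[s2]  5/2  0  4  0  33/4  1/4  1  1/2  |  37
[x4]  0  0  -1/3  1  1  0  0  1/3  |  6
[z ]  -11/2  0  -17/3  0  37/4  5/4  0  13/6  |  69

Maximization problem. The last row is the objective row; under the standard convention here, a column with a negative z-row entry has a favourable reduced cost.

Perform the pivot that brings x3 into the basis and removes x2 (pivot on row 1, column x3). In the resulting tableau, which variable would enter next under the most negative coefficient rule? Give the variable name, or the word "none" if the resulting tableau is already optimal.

x1

Pivot element 2/3. New z-row = old z-row − (-17/3)·(row 1/(2/3)).
Updated z-row coefficients: x1: -5/4, x2: 17/2, x3: 0, x4: 0, x5: 91/8, s1: 27/8, s2: 0, s3: 3/4.
The most negative is -5/4 in column x1, so x1 would enter next.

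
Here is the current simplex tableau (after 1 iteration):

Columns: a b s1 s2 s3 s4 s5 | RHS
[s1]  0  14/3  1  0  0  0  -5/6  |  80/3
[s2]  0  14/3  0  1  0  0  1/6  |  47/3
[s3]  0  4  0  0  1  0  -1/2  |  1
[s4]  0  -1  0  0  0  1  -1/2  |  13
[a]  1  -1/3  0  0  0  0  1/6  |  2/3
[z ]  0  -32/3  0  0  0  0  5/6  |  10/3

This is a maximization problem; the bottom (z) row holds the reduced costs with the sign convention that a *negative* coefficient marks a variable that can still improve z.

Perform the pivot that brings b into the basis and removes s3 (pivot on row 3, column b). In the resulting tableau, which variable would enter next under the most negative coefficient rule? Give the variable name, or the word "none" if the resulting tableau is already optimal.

s5

Pivot element 4. New z-row = old z-row − (-32/3)·(row 3/4).
Updated z-row coefficients: a: 0, b: 0, s1: 0, s2: 0, s3: 8/3, s4: 0, s5: -1/2.
The most negative is -1/2 in column s5, so s5 would enter next.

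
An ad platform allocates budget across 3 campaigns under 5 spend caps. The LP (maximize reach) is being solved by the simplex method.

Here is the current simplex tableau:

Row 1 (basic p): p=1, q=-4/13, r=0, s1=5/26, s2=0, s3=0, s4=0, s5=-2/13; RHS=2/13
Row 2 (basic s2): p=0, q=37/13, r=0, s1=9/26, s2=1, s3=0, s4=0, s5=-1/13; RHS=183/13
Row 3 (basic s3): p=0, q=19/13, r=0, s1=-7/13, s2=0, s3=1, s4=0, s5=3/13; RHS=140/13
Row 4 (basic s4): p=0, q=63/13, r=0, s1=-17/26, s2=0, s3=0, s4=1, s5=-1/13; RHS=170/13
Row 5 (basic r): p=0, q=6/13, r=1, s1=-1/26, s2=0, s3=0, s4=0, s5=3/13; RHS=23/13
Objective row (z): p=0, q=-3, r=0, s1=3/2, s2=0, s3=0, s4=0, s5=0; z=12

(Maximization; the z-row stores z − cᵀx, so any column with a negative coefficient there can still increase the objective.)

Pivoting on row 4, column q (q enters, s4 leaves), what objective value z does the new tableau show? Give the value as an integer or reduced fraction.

Minimum ratio for q: (170/13)/(63/13) = 170/63.
z changes by −(z-row coeff of q)·ratio = −(-3)·(170/63) = 170/21.
New z = 12 + (170/21) = 422/21.

422/21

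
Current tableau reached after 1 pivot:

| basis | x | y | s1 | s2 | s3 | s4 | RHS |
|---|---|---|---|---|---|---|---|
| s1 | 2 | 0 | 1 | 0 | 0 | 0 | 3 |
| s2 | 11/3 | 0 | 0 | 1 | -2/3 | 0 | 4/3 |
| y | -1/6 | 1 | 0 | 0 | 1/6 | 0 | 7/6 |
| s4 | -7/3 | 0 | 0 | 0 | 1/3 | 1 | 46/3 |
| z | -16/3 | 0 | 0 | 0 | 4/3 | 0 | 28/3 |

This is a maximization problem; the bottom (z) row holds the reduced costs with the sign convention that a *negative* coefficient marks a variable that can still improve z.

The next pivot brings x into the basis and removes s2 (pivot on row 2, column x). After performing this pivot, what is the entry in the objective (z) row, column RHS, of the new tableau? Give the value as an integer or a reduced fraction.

124/11

Pivot element is row 2, column x: 11/3.
Normalize row 2: new (row 2, RHS) = (4/3)/(11/3) = 4/11.
z-row ← z-row − (-16/3)·(new row 2): 28/3 − (-16/3)·(4/11) = 124/11.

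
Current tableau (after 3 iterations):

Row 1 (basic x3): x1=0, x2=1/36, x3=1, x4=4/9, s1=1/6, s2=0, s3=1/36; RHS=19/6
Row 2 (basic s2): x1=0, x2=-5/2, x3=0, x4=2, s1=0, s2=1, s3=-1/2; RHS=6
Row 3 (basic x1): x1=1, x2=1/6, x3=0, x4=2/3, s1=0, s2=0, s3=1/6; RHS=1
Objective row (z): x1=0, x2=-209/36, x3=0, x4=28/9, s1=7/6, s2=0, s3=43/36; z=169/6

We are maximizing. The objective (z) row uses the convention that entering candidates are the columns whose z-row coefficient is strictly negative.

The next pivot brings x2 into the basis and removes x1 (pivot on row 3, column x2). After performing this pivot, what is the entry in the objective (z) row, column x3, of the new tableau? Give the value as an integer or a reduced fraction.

Pivot element is row 3, column x2: 1/6.
Normalize row 3: new (row 3, x3) = 0/(1/6) = 0.
z-row ← z-row − (-209/36)·(new row 3): 0 − (-209/36)·0 = 0.

0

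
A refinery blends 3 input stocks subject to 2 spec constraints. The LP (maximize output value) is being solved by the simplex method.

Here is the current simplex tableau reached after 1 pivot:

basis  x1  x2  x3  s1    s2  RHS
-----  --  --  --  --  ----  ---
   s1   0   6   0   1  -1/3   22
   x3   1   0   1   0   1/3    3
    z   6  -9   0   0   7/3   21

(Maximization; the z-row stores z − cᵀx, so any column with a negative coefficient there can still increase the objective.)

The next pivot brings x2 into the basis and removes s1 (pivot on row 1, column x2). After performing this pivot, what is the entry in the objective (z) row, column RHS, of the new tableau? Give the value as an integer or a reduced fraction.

Pivot element is row 1, column x2: 6.
Normalize row 1: new (row 1, RHS) = 22/6 = 11/3.
z-row ← z-row − (-9)·(new row 1): 21 − (-9)·(11/3) = 54.

54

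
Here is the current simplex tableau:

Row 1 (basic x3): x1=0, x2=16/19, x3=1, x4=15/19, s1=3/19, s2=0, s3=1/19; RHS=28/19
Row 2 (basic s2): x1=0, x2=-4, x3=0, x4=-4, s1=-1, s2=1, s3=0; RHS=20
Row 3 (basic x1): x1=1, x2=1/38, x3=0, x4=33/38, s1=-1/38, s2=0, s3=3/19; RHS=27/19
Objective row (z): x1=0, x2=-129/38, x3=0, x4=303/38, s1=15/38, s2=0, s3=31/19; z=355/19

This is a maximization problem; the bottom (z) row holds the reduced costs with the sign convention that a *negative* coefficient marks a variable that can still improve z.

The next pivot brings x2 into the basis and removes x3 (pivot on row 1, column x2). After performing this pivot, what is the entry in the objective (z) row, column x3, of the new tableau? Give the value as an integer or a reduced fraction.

129/32

Pivot element is row 1, column x2: 16/19.
Normalize row 1: new (row 1, x3) = 1/(16/19) = 19/16.
z-row ← z-row − (-129/38)·(new row 1): 0 − (-129/38)·(19/16) = 129/32.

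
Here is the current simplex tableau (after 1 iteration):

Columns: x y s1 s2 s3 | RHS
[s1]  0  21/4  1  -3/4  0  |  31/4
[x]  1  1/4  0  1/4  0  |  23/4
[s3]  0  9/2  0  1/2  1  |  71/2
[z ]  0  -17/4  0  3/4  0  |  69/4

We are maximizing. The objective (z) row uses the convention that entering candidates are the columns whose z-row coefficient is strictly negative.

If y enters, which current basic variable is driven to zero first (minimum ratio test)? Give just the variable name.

Ratios: row 1 (s1): (31/4)/(21/4) = 31/21; row 2 (x): (23/4)/(1/4) = 23; row 3 (s3): (71/2)/(9/2) = 71/9.
Minimum ratio 31/21 is in the s1 row, so s1 leaves.

s1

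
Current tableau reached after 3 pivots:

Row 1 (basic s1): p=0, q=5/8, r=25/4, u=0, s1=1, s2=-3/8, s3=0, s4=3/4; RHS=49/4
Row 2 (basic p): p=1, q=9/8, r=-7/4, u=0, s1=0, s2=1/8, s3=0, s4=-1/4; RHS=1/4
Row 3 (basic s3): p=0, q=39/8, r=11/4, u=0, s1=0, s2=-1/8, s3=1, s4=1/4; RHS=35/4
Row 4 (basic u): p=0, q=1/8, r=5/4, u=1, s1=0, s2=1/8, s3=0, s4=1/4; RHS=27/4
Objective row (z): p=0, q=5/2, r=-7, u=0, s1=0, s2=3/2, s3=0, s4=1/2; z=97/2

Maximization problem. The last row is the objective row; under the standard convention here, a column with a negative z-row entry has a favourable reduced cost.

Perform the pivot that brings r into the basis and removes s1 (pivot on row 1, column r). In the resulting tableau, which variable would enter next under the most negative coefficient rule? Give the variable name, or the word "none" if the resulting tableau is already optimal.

none

Pivot element 25/4. New z-row = old z-row − (-7)·(row 1/(25/4)).
Updated z-row coefficients: p: 0, q: 16/5, r: 0, u: 0, s1: 28/25, s2: 27/25, s3: 0, s4: 67/50.
No coefficient is strictly negative; the tableau after this pivot is optimal.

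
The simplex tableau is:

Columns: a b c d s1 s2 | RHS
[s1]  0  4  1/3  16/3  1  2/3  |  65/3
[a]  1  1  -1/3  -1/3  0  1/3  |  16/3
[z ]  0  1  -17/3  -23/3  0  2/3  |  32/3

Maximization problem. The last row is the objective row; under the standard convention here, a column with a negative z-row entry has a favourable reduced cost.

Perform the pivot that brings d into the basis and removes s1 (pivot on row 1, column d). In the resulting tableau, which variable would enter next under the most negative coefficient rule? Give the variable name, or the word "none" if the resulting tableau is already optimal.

c

Pivot element 16/3. New z-row = old z-row − (-23/3)·(row 1/(16/3)).
Updated z-row coefficients: a: 0, b: 27/4, c: -83/16, d: 0, s1: 23/16, s2: 13/8.
The most negative is -83/16 in column c, so c would enter next.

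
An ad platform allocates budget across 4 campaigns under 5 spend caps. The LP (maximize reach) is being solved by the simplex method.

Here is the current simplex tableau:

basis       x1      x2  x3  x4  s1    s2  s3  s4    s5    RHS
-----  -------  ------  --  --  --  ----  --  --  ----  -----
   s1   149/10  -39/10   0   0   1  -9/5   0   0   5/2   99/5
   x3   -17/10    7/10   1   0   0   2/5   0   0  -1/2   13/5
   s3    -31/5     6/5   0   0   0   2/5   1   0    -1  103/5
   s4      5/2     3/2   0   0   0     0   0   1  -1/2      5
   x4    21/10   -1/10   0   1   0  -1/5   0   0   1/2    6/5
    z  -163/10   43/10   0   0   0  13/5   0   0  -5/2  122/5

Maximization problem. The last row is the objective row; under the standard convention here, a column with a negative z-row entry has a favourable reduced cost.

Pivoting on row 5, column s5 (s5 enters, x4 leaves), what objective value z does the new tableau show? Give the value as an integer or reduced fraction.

Minimum ratio for s5: (6/5)/(1/2) = 12/5.
z changes by −(z-row coeff of s5)·ratio = −(-5/2)·(12/5) = 6.
New z = 122/5 + 6 = 152/5.

152/5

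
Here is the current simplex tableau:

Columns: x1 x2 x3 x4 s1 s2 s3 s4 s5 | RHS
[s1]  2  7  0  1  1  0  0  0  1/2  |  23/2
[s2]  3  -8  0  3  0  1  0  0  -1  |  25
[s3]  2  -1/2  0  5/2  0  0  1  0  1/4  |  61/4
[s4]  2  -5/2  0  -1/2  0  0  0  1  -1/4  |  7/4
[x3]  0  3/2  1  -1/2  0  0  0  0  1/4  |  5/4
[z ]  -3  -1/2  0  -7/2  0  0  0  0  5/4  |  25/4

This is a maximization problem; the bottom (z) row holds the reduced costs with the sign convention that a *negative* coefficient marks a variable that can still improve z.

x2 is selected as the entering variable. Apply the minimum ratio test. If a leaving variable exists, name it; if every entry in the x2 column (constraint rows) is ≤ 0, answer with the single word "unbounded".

Ratios: row 1 (s1): (23/2)/7 = 23/14; row 2 (s2): entry -8 ≤ 0, skip; row 3 (s3): entry -1/2 ≤ 0, skip; row 4 (s4): entry -5/2 ≤ 0, skip; row 5 (x3): (5/4)/(3/2) = 5/6.
Minimum ratio is in the x3 row, so x3 leaves.

x3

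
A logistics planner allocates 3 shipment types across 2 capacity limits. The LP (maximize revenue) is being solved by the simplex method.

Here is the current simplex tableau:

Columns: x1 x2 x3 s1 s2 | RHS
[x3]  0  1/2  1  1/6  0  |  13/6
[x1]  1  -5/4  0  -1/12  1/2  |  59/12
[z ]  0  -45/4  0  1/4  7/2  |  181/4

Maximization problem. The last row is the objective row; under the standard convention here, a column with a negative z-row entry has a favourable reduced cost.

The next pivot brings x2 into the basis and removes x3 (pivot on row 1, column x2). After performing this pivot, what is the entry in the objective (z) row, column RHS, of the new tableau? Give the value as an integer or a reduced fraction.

94

Pivot element is row 1, column x2: 1/2.
Normalize row 1: new (row 1, RHS) = (13/6)/(1/2) = 13/3.
z-row ← z-row − (-45/4)·(new row 1): 181/4 − (-45/4)·(13/3) = 94.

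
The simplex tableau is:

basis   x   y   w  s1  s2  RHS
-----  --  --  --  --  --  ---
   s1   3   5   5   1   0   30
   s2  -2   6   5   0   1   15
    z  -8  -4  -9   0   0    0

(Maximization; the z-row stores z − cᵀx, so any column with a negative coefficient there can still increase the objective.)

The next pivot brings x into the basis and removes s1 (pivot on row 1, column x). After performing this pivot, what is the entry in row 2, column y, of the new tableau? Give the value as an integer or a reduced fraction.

Pivot element is row 1, column x: 3.
Normalize row 1: new (row 1, y) = 5/3 = 5/3.
row 2 ← row 2 − (-2)·(new row 1): 6 − (-2)·(5/3) = 28/3.

28/3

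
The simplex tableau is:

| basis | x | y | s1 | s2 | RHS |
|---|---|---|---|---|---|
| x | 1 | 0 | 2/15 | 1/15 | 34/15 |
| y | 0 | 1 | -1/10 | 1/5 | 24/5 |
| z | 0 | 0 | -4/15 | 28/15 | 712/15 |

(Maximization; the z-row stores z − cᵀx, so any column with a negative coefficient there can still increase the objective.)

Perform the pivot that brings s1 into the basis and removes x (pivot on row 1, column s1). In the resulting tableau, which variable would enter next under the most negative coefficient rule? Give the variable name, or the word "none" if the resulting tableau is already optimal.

Pivot element 2/15. New z-row = old z-row − (-4/15)·(row 1/(2/15)).
Updated z-row coefficients: x: 2, y: 0, s1: 0, s2: 2.
No coefficient is strictly negative; the tableau after this pivot is optimal.

none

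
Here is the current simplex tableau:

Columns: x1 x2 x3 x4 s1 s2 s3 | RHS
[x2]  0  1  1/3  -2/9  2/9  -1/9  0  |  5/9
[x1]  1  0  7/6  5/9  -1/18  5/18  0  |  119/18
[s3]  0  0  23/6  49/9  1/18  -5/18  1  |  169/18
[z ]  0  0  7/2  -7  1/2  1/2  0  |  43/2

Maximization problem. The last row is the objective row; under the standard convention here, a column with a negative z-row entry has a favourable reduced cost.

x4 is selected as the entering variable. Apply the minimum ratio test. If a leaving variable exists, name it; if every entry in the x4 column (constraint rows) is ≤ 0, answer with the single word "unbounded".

s3

Ratios: row 1 (x2): entry -2/9 ≤ 0, skip; row 2 (x1): (119/18)/(5/9) = 119/10; row 3 (s3): (169/18)/(49/9) = 169/98.
Minimum ratio is in the s3 row, so s3 leaves.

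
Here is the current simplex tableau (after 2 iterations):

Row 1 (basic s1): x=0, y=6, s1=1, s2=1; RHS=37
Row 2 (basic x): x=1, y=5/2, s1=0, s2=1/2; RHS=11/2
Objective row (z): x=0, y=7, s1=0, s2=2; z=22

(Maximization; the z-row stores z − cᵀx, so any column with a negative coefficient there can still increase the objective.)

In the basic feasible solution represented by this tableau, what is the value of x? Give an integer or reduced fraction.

11/2

x is basic (row 2); its value is the RHS of that row: 11/2.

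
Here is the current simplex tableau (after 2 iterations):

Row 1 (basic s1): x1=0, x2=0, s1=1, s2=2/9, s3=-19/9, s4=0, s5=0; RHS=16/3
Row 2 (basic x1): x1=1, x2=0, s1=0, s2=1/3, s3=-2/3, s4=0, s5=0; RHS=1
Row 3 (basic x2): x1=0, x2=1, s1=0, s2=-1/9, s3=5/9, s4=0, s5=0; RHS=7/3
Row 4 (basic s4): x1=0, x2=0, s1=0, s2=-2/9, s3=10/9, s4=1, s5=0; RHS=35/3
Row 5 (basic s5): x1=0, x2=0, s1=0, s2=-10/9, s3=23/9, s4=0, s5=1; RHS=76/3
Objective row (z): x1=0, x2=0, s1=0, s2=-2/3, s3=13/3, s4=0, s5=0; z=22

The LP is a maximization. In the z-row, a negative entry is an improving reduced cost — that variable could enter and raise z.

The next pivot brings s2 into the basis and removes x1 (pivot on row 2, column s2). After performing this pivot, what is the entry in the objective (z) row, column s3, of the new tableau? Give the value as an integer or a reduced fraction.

3

Pivot element is row 2, column s2: 1/3.
Normalize row 2: new (row 2, s3) = (-2/3)/(1/3) = -2.
z-row ← z-row − (-2/3)·(new row 2): 13/3 − (-2/3)·(-2) = 3.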